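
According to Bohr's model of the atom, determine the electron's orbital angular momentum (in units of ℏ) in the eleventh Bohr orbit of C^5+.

11

L_n = nℏ, so L/ℏ = n = 11.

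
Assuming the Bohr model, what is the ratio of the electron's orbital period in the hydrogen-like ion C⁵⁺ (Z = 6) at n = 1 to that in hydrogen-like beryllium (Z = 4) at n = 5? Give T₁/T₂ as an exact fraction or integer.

4/1125

T ∝ Z^-2 · n^3
T₁/T₂ = (6/4)^-2 · (1/5)^3 = 4/1125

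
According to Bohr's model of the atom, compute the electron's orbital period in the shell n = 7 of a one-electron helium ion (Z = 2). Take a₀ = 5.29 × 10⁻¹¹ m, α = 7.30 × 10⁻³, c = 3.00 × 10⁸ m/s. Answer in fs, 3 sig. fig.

13.0 fs

r = n²a₀/Z = 7²·5.29 × 10⁻¹¹/2 = 1.30 × 10⁻⁹ m
v = Zαc/n = 2·0.00730·3.00 × 10⁸/7 = 6.26 × 10⁵ m/s
T = 2πr/v = 1.30 × 10⁻¹⁴ s = 13.0 fs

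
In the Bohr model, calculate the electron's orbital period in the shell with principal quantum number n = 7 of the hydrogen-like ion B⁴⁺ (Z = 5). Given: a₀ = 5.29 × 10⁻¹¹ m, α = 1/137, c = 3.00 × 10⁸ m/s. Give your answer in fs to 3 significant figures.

2.08 fs

r = n²a₀/Z = 7²·5.29 × 10⁻¹¹/5 = 5.18 × 10⁻¹⁰ m
v = Zαc/n = 5·0.00730·3.00 × 10⁸/7 = 1.56 × 10⁶ m/s
T = 2πr/v = 2.08 × 10⁻¹⁵ s = 2.08 fs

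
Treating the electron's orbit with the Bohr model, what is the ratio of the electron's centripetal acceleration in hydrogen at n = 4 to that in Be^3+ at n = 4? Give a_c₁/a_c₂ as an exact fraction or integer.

1/64

a_c ∝ Z^3 · n^-4
a_c₁/a_c₂ = (1/4)^3 · (4/4)^-4 = 1/64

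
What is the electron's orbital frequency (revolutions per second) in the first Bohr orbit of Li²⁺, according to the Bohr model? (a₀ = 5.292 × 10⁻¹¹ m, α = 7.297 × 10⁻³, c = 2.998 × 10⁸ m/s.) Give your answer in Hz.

5.921 × 10¹⁶ Hz

r = n²a₀/Z = 1.764 × 10⁻¹¹ m, v = Zαc/n = 6.563 × 10⁶ m/s
f = v/(2πr) = 5.921 × 10¹⁶ Hz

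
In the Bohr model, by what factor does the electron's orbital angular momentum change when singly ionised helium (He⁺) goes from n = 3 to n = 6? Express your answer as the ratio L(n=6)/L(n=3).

2

L = nℏ depends only on n, so L ∝ n.
L(n=6)/L(n=3) = (6/3)^1 = 2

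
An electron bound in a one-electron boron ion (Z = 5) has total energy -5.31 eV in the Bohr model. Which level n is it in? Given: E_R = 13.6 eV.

E_n = −E_R Z²/n² ⇒ n² = E_R Z²/(−E_n) = 13.6 × 5² / 5.31 ≈ 64.03
n = 8

8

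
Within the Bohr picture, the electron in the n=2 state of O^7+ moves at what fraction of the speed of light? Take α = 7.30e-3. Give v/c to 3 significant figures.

0.0292

v_n = Zαc/n, so v/c = Zα/n = 8 × 0.00730 / 2 = 0.0292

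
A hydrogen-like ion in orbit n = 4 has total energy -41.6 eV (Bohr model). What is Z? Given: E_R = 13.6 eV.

7

E_n = −E_R Z²/n² ⇒ Z² = −E_n n²/E_R = 41.6 × 4² / 13.6 ≈ 48.94
Z = 7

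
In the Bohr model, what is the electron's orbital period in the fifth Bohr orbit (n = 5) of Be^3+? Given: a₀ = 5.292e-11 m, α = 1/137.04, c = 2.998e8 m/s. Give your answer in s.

1.187e-15 s

r = n²a₀/Z = 5²·5.292e-11/4 = 3.308e-10 m
v = Zαc/n = 4·0.007297·2.998e8/5 = 1.750e6 m/s
T = 2πr/v = 1.187e-15 s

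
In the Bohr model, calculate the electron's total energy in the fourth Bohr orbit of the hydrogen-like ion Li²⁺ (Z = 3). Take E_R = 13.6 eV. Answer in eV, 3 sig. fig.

E_n = −E_R·Z²/n² = −13.6 × 3²/4² = -7.65 eV

-7.65 eV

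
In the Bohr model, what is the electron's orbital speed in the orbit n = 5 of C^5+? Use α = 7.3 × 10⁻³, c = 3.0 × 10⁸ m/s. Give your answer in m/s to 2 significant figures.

v_n = Zαc/n = 6 × 0.0073 × 3.0 × 10⁸ / 5
    = 2.6 × 10⁶ m/s

2.6 × 10⁶ m/s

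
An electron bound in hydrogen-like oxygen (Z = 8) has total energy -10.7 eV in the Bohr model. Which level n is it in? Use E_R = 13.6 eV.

9

E_n = −E_R Z²/n² ⇒ n² = E_R Z²/(−E_n) = 13.6 × 8² / 10.7 ≈ 81.35
n = 9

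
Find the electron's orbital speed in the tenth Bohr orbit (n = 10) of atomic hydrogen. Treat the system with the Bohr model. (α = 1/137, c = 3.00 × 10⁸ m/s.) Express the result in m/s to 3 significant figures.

v_n = Zαc/n = 1 × 0.00730 × 3.00 × 10⁸ / 10
    = 2.19 × 10⁵ m/s

2.19 × 10⁵ m/s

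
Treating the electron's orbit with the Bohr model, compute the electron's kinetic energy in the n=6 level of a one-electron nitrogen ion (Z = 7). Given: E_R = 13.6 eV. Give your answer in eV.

For a Coulomb orbit the virial theorem gives K = −E_n.
E_n = −E_R·Z²/n², so K = E_R·Z²/n² = 13.6 × 7²/6² = 18.5 eV

18.5 eV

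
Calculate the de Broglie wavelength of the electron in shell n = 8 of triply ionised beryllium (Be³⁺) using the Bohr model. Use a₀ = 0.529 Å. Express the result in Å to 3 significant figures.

The Bohr quantisation condition is nλ = 2πr_n.
r_n = n²a₀/Z = 8.46 Å
λ = 2πr_n/n = 2π·8.46/8 = 6.65 Å

6.65 Å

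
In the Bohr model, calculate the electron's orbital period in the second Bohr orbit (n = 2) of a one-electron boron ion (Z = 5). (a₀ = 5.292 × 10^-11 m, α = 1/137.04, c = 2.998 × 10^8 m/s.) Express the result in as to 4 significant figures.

r = n²a₀/Z = 2²·5.292 × 10^-11/5 = 4.234 × 10^-11 m
v = Zαc/n = 5·0.007297·2.998 × 10^8/2 = 5.469 × 10^6 m/s
T = 2πr/v = 4.864 × 10^-17 s = 48.64 as

48.64 as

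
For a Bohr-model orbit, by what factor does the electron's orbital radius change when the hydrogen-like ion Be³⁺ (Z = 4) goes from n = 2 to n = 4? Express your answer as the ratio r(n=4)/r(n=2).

4

r ∝ Z^-1 · n^2; with Z fixed, r ∝ n^2.
r(n=4)/r(n=2) = (4/2)^2 = 4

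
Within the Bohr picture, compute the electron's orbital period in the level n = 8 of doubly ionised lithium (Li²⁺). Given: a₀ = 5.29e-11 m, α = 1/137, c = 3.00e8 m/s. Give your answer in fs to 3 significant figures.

8.63 fs

r = n²a₀/Z = 8²·5.29e-11/3 = 1.13e-9 m
v = Zαc/n = 3·0.00730·3.00e8/8 = 8.21e5 m/s
T = 2πr/v = 8.63e-15 s = 8.63 fs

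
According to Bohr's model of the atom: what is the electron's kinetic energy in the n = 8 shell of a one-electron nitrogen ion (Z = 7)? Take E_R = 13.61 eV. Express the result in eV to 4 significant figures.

For a Coulomb orbit the virial theorem gives K = −E_n.
E_n = −E_R·Z²/n², so K = E_R·Z²/n² = 13.61 × 7²/8² = 10.42 eV

10.42 eV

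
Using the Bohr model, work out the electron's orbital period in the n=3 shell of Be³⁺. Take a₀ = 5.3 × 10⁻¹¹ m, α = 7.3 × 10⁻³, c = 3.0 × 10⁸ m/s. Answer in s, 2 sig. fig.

2.6 × 10⁻¹⁶ s

r = n²a₀/Z = 3²·5.3 × 10⁻¹¹/4 = 1.2 × 10⁻¹⁰ m
v = Zαc/n = 4·0.0073·3.0 × 10⁸/3 = 2.9 × 10⁶ m/s
T = 2πr/v = 2.6 × 10⁻¹⁶ s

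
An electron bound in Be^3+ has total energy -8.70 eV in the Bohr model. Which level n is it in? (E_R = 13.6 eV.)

E_n = −E_R Z²/n² ⇒ n² = E_R Z²/(−E_n) = 13.6 × 4² / 8.70 ≈ 25.01
n = 5

5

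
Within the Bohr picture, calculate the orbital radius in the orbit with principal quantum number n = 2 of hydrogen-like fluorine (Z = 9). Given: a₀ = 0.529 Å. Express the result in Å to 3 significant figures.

r_n = n²a₀/Z = 2² × 0.529 / 9
    = 4 × 0.529 / 9 = 0.235 Å

0.235 Å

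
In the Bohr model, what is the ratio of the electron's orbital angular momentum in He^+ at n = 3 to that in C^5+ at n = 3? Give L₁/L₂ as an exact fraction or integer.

1

L = nℏ is independent of Z.
L₁/L₂ = n₁/n₂ = 3/3 = 1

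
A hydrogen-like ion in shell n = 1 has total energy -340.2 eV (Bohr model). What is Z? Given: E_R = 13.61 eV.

E_n = −E_R Z²/n² ⇒ Z² = −E_n n²/E_R = 340.2 × 1² / 13.61 ≈ 25.00
Z = 5

5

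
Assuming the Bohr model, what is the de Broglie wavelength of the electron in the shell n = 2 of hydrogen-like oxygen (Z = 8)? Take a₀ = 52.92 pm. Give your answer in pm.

The Bohr quantisation condition is nλ = 2πr_n.
r_n = n²a₀/Z = 26.46 pm
λ = 2πr_n/n = 2π·26.46/2 = 83.13 pm

83.13 pm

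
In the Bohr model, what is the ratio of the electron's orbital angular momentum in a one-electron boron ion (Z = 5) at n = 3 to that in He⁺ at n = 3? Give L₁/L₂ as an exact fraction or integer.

1

L = nℏ is independent of Z.
L₁/L₂ = n₁/n₂ = 3/3 = 1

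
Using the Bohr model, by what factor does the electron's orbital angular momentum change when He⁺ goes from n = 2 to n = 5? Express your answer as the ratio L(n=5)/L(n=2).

5/2

L = nℏ depends only on n, so L ∝ n.
L(n=5)/L(n=2) = (5/2)^1 = 5/2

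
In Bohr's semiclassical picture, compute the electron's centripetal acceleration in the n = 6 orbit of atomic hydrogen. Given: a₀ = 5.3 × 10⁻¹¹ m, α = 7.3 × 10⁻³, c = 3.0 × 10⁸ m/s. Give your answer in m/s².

r = n²a₀/Z = 1.9 × 10⁻⁹ m, v = Zαc/n = 3.6 × 10⁵ m/s
a = v²/r = (3.6 × 10⁵)² / 1.9 × 10⁻⁹ = 7.0 × 10¹⁹ m/s²

7.0 × 10¹⁹ m/s²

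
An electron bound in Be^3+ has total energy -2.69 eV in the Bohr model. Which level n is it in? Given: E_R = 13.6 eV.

9

E_n = −E_R Z²/n² ⇒ n² = E_R Z²/(−E_n) = 13.6 × 4² / 2.69 ≈ 80.89
n = 9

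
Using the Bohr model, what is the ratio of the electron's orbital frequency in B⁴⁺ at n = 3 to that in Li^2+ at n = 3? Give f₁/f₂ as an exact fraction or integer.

f ∝ Z^2 · n^-3
f₁/f₂ = (5/3)^2 · (3/3)^-3 = 25/9

25/9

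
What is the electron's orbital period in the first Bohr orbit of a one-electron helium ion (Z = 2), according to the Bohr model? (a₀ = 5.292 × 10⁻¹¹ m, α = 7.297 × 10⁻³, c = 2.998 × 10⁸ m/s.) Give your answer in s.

3.800 × 10⁻¹⁷ s

r = n²a₀/Z = 1²·5.292 × 10⁻¹¹/2 = 2.646 × 10⁻¹¹ m
v = Zαc/n = 2·0.007297·2.998 × 10⁸/1 = 4.375 × 10⁶ m/s
T = 2πr/v = 3.800 × 10⁻¹⁷ s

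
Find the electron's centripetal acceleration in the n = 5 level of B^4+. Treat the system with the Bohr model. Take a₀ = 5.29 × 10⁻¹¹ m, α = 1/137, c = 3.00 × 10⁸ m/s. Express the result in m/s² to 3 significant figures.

1.81 × 10²² m/s²

r = n²a₀/Z = 2.64 × 10⁻¹⁰ m, v = Zαc/n = 2.19 × 10⁶ m/s
a = v²/r = (2.19 × 10⁶)² / 2.64 × 10⁻¹⁰ = 1.81 × 10²² m/s²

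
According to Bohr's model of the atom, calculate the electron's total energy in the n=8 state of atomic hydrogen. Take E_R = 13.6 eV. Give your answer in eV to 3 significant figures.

-0.212 eV

E_n = −E_R·Z²/n² = −13.6 × 1²/8² = -0.212 eV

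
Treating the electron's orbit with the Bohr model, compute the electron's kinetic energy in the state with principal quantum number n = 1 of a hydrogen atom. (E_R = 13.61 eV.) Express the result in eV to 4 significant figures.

13.61 eV

For a Coulomb orbit the virial theorem gives K = −E_n.
E_n = −E_R·Z²/n², so K = E_R·Z²/n² = 13.61 × 1²/1² = 13.61 eV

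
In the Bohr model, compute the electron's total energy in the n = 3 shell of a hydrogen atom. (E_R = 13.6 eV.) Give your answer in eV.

E_n = −E_R·Z²/n² = −13.6 × 1²/3² = -1.51 eV

-1.51 eV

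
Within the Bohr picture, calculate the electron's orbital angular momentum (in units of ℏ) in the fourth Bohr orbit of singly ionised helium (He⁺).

L_n = nℏ, so L/ℏ = n = 4.

4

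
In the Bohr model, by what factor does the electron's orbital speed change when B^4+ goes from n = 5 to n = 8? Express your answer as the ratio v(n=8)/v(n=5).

5/8

v ∝ Z^1 · n^-1; with Z fixed, v ∝ n^-1.
v(n=8)/v(n=5) = (8/5)^-1 = 5/8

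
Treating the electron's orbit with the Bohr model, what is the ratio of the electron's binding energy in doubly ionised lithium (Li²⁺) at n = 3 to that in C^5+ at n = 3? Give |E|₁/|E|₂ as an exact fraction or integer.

|E| ∝ Z^2 · n^-2
|E|₁/|E|₂ = (3/6)^2 · (3/3)^-2 = 1/4

1/4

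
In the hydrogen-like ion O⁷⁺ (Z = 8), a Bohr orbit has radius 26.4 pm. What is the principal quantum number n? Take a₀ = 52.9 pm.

2

r_n = n²a₀/Z ⇒ n² = rZ/a₀ = 26.4 × 8 / 52.9 ≈ 3.99
n = 2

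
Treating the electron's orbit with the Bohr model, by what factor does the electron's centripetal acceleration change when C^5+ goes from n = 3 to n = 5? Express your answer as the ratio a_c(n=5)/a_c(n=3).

a_c ∝ Z^3 · n^-4; with Z fixed, a_c ∝ n^-4.
a_c(n=5)/a_c(n=3) = (5/3)^-4 = 81/625

81/625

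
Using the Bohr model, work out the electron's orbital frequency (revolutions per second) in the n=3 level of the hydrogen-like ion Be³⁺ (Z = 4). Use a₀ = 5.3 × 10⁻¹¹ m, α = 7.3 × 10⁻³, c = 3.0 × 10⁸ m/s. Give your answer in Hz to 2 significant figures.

3.9 × 10¹⁵ Hz

r = n²a₀/Z = 1.2 × 10⁻¹⁰ m, v = Zαc/n = 2.9 × 10⁶ m/s
f = v/(2πr) = 3.9 × 10¹⁵ Hz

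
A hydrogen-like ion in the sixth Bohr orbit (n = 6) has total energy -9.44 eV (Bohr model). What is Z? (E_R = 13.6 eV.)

E_n = −E_R Z²/n² ⇒ Z² = −E_n n²/E_R = 9.44 × 6² / 13.6 ≈ 24.99
Z = 5

5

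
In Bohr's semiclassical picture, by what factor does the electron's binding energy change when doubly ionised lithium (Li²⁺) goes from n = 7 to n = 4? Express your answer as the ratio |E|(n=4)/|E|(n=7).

|E| ∝ Z^2 · n^-2; with Z fixed, |E| ∝ n^-2.
|E|(n=4)/|E|(n=7) = (4/7)^-2 = 49/16

49/16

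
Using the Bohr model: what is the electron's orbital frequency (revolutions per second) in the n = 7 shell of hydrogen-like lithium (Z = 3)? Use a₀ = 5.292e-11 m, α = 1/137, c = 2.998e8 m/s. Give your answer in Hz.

1.727e14 Hz

r = n²a₀/Z = 8.644e-10 m, v = Zαc/n = 9.379e5 m/s
f = v/(2πr) = 1.727e14 Hz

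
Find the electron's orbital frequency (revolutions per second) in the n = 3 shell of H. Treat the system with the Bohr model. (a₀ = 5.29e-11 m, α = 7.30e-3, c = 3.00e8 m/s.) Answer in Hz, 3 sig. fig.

r = n²a₀/Z = 4.76e-10 m, v = Zαc/n = 7.30e5 m/s
f = v/(2πr) = 2.44e14 Hz

2.44e14 Hz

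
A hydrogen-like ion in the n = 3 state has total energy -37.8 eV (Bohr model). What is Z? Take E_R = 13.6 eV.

5

E_n = −E_R Z²/n² ⇒ Z² = −E_n n²/E_R = 37.8 × 3² / 13.6 ≈ 25.01
Z = 5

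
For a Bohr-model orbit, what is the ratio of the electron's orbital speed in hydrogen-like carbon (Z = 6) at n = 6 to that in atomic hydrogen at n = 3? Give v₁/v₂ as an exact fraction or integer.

3

v ∝ Z^1 · n^-1
v₁/v₂ = (6/1)^1 · (6/3)^-1 = 3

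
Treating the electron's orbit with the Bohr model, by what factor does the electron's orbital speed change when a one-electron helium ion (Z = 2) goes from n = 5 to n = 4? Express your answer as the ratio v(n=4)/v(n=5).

v ∝ Z^1 · n^-1; with Z fixed, v ∝ n^-1.
v(n=4)/v(n=5) = (4/5)^-1 = 5/4

5/4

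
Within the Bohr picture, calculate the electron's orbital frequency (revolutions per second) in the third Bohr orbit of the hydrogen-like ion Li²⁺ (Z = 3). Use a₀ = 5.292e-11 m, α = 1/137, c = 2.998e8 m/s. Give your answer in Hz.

2.194e15 Hz

r = n²a₀/Z = 1.588e-10 m, v = Zαc/n = 2.188e6 m/s
f = v/(2πr) = 2.194e15 Hz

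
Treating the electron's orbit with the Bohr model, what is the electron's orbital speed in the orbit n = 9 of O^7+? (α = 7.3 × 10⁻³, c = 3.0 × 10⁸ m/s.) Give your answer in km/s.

1900 km/s

v_n = Zαc/n = 8 × 0.0073 × 3.0 × 10⁸ / 9
    = 1900 km/s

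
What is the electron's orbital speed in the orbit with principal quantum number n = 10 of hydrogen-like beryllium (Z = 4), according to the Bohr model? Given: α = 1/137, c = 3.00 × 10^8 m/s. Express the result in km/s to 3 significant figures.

v_n = Zαc/n = 4 × 0.00730 × 3.00 × 10^8 / 10
    = 876 km/s

876 km/s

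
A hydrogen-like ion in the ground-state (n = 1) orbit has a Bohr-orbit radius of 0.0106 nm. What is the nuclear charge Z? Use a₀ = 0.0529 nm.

5

r_n = n²a₀/Z ⇒ Z = n²a₀/r = 1² × 0.0529 / 0.0106 ≈ 4.99
Z = 5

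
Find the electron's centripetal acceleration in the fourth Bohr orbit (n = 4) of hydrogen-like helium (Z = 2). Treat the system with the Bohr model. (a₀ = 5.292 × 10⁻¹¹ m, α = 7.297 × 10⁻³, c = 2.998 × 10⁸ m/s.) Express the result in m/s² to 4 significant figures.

r = n²a₀/Z = 4.234 × 10⁻¹⁰ m, v = Zαc/n = 1.094 × 10⁶ m/s
a = v²/r = (1.094 × 10⁶)² / 4.234 × 10⁻¹⁰ = 2.826 × 10²¹ m/s²

2.826 × 10²¹ m/s²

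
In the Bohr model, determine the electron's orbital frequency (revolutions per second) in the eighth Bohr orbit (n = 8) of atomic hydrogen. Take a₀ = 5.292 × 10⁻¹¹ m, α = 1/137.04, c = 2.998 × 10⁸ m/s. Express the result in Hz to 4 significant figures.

r = n²a₀/Z = 3.387 × 10⁻⁹ m, v = Zαc/n = 2.735 × 10⁵ m/s
f = v/(2πr) = 1.285 × 10¹³ Hz

1.285 × 10¹³ Hz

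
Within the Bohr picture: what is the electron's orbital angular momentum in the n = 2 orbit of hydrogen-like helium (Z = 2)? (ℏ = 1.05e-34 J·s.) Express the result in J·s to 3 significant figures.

L_n = nℏ = 2 × 1.05e-34 = 2.10e-34 J·s

2.10e-34 J·s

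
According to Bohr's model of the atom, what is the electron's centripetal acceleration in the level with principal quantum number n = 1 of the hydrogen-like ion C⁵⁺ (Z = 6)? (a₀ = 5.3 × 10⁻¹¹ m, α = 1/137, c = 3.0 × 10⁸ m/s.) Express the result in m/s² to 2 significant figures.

2.0 × 10²⁵ m/s²

r = n²a₀/Z = 8.8 × 10⁻¹² m, v = Zαc/n = 1.3 × 10⁷ m/s
a = v²/r = (1.3 × 10⁷)² / 8.8 × 10⁻¹² = 2.0 × 10²⁵ m/s²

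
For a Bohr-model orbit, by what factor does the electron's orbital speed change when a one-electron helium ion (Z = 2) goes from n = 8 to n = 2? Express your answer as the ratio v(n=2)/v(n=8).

v ∝ Z^1 · n^-1; with Z fixed, v ∝ n^-1.
v(n=2)/v(n=8) = (2/8)^-1 = 4

4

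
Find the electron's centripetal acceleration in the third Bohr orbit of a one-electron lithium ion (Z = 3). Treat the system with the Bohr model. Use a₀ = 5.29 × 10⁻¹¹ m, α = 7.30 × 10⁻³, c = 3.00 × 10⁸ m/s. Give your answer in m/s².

3.02 × 10²² m/s²

r = n²a₀/Z = 1.59 × 10⁻¹⁰ m, v = Zαc/n = 2.19 × 10⁶ m/s
a = v²/r = (2.19 × 10⁶)² / 1.59 × 10⁻¹⁰ = 3.02 × 10²² m/s²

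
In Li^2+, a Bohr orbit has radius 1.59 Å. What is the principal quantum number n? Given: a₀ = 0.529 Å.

r_n = n²a₀/Z ⇒ n² = rZ/a₀ = 1.59 × 3 / 0.529 ≈ 9.02
n = 3

3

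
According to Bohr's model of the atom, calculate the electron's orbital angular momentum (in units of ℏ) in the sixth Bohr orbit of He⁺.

L_n = nℏ, so L/ℏ = n = 6.

6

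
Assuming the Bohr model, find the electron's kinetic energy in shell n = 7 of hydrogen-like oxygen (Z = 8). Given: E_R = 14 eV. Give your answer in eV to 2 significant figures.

For a Coulomb orbit the virial theorem gives K = −E_n.
E_n = −E_R·Z²/n², so K = E_R·Z²/n² = 14 × 8²/7² = 18 eV

18 eV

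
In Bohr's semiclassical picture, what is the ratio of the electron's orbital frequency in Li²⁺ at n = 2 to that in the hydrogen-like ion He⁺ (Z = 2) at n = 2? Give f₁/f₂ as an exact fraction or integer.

9/4

f ∝ Z^2 · n^-3
f₁/f₂ = (3/2)^2 · (2/2)^-3 = 9/4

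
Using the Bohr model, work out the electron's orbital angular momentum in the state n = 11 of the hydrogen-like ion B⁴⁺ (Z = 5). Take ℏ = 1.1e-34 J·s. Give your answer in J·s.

L_n = nℏ = 11 × 1.1e-34 = 1.2e-33 J·s

1.2e-33 J·s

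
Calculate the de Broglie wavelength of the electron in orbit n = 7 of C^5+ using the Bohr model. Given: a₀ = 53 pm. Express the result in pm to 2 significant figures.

390 pm

The Bohr quantisation condition is nλ = 2πr_n.
r_n = n²a₀/Z = 430 pm
λ = 2πr_n/n = 2π·430/7 = 390 pm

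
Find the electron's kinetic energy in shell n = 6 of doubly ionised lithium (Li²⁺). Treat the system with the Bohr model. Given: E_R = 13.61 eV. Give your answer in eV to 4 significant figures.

For a Coulomb orbit the virial theorem gives K = −E_n.
E_n = −E_R·Z²/n², so K = E_R·Z²/n² = 13.61 × 3²/6² = 3.402 eV

3.402 eV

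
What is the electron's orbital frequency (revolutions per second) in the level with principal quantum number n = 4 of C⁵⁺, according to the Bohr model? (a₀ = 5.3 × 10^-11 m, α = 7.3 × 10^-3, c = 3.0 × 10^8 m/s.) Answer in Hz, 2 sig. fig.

r = n²a₀/Z = 1.4 × 10^-10 m, v = Zαc/n = 3.3 × 10^6 m/s
f = v/(2πr) = 3.7 × 10^15 Hz

3.7 × 10^15 Hz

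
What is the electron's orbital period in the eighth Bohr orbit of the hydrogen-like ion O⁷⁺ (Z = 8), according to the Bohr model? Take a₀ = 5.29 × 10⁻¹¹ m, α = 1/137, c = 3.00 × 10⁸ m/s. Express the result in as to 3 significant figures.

1210 as

r = n²a₀/Z = 8²·5.29 × 10⁻¹¹/8 = 4.23 × 10⁻¹⁰ m
v = Zαc/n = 8·0.00730·3.00 × 10⁸/8 = 2.19 × 10⁶ m/s
T = 2πr/v = 1.21 × 10⁻¹⁵ s = 1210 as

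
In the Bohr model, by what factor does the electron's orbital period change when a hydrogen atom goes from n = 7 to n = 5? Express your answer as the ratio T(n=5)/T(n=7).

125/343

T ∝ Z^-2 · n^3; with Z fixed, T ∝ n^3.
T(n=5)/T(n=7) = (5/7)^3 = 125/343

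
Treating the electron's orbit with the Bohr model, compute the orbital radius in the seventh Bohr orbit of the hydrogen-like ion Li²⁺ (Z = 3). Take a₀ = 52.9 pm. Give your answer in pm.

r_n = n²a₀/Z = 7² × 52.9 / 3
    = 49 × 52.9 / 3 = 864 pm

864 pm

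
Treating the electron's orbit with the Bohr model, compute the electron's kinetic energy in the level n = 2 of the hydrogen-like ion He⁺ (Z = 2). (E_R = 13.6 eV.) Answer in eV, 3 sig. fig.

For a Coulomb orbit the virial theorem gives K = −E_n.
E_n = −E_R·Z²/n², so K = E_R·Z²/n² = 13.6 × 2²/2² = 13.6 eV

13.6 eV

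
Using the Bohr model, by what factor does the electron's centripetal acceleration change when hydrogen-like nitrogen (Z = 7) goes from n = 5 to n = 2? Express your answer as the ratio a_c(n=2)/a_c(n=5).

625/16

a_c ∝ Z^3 · n^-4; with Z fixed, a_c ∝ n^-4.
a_c(n=2)/a_c(n=5) = (2/5)^-4 = 625/16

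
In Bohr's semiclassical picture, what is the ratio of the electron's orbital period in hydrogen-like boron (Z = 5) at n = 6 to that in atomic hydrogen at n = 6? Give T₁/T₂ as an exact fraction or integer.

T ∝ Z^-2 · n^3
T₁/T₂ = (5/1)^-2 · (6/6)^3 = 1/25

1/25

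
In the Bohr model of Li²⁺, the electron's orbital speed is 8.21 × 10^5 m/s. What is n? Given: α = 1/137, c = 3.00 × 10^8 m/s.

v_n = Zαc/n ⇒ n = Zαc/v = 3 × 0.00730 × 3.00 × 10^8 / 8.21 × 10^5 ≈ 8.00
n = 8

8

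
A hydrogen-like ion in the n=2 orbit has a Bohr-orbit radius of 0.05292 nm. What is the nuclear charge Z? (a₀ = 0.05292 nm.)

r_n = n²a₀/Z ⇒ Z = n²a₀/r = 2² × 0.05292 / 0.05292 ≈ 4.00
Z = 4

4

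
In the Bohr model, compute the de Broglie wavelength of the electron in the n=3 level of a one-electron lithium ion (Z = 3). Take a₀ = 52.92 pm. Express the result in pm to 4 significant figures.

The Bohr quantisation condition is nλ = 2πr_n.
r_n = n²a₀/Z = 158.8 pm
λ = 2πr_n/n = 2π·158.8/3 = 332.5 pm

332.5 pm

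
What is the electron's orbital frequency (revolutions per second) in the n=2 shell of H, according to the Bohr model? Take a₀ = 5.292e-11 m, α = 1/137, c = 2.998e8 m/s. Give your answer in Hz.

r = n²a₀/Z = 2.117e-10 m, v = Zαc/n = 1.094e6 m/s
f = v/(2πr) = 8.227e14 Hz

8.227e14 Hz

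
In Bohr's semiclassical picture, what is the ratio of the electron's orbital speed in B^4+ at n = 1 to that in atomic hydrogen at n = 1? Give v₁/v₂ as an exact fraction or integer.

v ∝ Z^1 · n^-1
v₁/v₂ = (5/1)^1 · (1/1)^-1 = 5

5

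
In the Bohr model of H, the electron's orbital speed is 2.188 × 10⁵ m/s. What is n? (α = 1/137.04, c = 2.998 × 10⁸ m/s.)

v_n = Zαc/n ⇒ n = Zαc/v = 1 × 0.007297 × 2.998 × 10⁸ / 2.188 × 10⁵ ≈ 10.00
n = 10

10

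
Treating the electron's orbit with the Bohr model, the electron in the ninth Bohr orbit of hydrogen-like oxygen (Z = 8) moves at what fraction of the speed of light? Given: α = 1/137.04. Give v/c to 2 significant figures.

v_n = Zαc/n, so v/c = Zα/n = 8 × 0.0073 / 9 = 0.0065

0.0065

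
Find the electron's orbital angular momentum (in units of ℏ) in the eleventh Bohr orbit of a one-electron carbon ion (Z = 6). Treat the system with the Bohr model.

L_n = nℏ, so L/ℏ = n = 11.

11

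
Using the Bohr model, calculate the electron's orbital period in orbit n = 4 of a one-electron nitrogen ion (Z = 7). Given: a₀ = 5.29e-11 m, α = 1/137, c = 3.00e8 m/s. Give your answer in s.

r = n²a₀/Z = 4²·5.29e-11/7 = 1.21e-10 m
v = Zαc/n = 7·0.00730·3.00e8/4 = 3.83e6 m/s
T = 2πr/v = 1.98e-16 s

1.98e-16 s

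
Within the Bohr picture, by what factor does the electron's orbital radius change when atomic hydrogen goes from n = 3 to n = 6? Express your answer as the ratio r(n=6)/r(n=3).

r ∝ Z^-1 · n^2; with Z fixed, r ∝ n^2.
r(n=6)/r(n=3) = (6/3)^2 = 4

4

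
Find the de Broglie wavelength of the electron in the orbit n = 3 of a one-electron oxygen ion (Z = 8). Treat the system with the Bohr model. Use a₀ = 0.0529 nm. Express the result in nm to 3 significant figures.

0.125 nm

The Bohr quantisation condition is nλ = 2πr_n.
r_n = n²a₀/Z = 0.0595 nm
λ = 2πr_n/n = 2π·0.0595/3 = 0.125 nm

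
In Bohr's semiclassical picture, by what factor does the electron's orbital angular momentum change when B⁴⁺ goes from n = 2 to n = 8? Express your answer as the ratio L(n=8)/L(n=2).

4

L = nℏ depends only on n, so L ∝ n.
L(n=8)/L(n=2) = (8/2)^1 = 4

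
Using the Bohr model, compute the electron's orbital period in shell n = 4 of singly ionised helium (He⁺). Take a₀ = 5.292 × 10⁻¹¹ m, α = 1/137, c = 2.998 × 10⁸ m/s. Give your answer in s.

r = n²a₀/Z = 4²·5.292 × 10⁻¹¹/2 = 4.234 × 10⁻¹⁰ m
v = Zαc/n = 2·0.007299·2.998 × 10⁸/4 = 1.094 × 10⁶ m/s
T = 2πr/v = 2.431 × 10⁻¹⁵ s

2.431 × 10⁻¹⁵ s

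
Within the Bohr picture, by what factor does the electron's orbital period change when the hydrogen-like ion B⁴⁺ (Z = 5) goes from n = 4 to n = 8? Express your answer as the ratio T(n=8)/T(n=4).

T ∝ Z^-2 · n^3; with Z fixed, T ∝ n^3.
T(n=8)/T(n=4) = (8/4)^3 = 8

8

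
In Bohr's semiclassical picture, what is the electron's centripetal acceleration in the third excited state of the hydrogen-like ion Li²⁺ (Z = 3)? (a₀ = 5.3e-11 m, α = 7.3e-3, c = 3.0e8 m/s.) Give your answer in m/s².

r = n²a₀/Z = 2.8e-10 m, v = Zαc/n = 1.6e6 m/s
a = v²/r = (1.6e6)² / 2.8e-10 = 9.5e21 m/s²

9.5e21 m/s²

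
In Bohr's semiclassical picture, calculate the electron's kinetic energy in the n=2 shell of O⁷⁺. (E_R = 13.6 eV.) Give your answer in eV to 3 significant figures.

218 eV

For a Coulomb orbit the virial theorem gives K = −E_n.
E_n = −E_R·Z²/n², so K = E_R·Z²/n² = 13.6 × 8²/2² = 218 eV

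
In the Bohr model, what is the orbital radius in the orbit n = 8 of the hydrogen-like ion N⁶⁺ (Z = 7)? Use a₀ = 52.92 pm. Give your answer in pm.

r_n = n²a₀/Z = 8² × 52.92 / 7
    = 64 × 52.92 / 7 = 483.8 pm

483.8 pm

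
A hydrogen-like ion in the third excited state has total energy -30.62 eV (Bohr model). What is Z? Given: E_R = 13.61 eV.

6

E_n = −E_R Z²/n² ⇒ Z² = −E_n n²/E_R = 30.62 × 4² / 13.61 ≈ 36.00
Z = 6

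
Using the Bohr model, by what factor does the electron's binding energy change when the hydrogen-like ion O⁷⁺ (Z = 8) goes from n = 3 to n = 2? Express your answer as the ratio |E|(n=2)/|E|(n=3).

|E| ∝ Z^2 · n^-2; with Z fixed, |E| ∝ n^-2.
|E|(n=2)/|E|(n=3) = (2/3)^-2 = 9/4

9/4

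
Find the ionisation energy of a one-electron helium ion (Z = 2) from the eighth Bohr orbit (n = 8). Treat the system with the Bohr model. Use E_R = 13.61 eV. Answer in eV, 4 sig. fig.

0.8506 eV

E_n = −E_R·Z²/n² = −13.61 × 2²/8² eV = -0.8506 eV
Ionisation energy = −E_n = 0.8506 eV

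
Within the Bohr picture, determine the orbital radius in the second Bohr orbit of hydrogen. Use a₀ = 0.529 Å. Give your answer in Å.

2.12 Å

r_n = n²a₀/Z = 2² × 0.529 / 1
    = 4 × 0.529 / 1 = 2.12 Å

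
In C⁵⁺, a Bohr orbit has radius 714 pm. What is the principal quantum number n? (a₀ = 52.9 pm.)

r_n = n²a₀/Z ⇒ n² = rZ/a₀ = 714 × 6 / 52.9 ≈ 80.98
n = 9

9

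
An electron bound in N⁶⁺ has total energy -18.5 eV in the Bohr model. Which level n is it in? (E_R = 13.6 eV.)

6

E_n = −E_R Z²/n² ⇒ n² = E_R Z²/(−E_n) = 13.6 × 7² / 18.5 ≈ 36.02
n = 6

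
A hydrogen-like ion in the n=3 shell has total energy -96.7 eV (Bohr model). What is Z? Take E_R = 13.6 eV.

E_n = −E_R Z²/n² ⇒ Z² = −E_n n²/E_R = 96.7 × 3² / 13.6 ≈ 63.99
Z = 8

8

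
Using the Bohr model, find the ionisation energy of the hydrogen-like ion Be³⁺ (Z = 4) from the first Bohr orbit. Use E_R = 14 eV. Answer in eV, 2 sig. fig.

E_n = −E_R·Z²/n² = −14 × 4²/1² eV = -220 eV
Ionisation energy = −E_n = 220 eV

220 eV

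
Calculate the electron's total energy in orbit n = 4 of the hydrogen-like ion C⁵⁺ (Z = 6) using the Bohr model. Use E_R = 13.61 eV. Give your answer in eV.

-30.62 eV

E_n = −E_R·Z²/n² = −13.61 × 6²/4² = -30.62 eV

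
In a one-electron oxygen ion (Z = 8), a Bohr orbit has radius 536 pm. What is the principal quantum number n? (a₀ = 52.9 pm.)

r_n = n²a₀/Z ⇒ n² = rZ/a₀ = 536 × 8 / 52.9 ≈ 81.06
n = 9

9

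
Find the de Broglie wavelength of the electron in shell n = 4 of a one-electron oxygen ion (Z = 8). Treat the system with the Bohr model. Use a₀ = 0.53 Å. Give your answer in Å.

The Bohr quantisation condition is nλ = 2πr_n.
r_n = n²a₀/Z = 1.1 Å
λ = 2πr_n/n = 2π·1.1/4 = 1.7 Å

1.7 Å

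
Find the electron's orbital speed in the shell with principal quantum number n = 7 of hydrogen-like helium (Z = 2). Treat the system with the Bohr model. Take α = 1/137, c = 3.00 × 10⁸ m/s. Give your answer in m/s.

v_n = Zαc/n = 2 × 0.00730 × 3.00 × 10⁸ / 7
    = 6.26 × 10⁵ m/s

6.26 × 10⁵ m/s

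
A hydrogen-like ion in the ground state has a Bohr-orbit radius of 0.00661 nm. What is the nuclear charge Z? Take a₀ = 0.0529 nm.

8

r_n = n²a₀/Z ⇒ Z = n²a₀/r = 1² × 0.0529 / 0.00661 ≈ 8.00
Z = 8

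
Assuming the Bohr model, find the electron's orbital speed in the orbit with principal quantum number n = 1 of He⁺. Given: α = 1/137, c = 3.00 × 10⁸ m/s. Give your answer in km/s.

4380 km/s

v_n = Zαc/n = 2 × 0.00730 × 3.00 × 10⁸ / 1
    = 4380 km/s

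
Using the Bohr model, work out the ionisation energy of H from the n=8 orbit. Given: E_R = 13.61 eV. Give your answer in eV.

E_n = −E_R·Z²/n² = −13.61 × 1²/8² eV = -0.2127 eV
Ionisation energy = −E_n = 0.2127 eV

0.2127 eV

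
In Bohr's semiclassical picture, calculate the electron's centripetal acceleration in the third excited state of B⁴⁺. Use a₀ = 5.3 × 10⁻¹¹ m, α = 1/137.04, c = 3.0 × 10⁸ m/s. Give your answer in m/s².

4.4 × 10²² m/s²

r = n²a₀/Z = 1.7 × 10⁻¹⁰ m, v = Zαc/n = 2.7 × 10⁶ m/s
a = v²/r = (2.7 × 10⁶)² / 1.7 × 10⁻¹⁰ = 4.4 × 10²² m/s²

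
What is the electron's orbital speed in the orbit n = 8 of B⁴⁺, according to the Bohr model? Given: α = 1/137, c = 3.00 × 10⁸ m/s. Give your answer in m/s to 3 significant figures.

v_n = Zαc/n = 5 × 0.00730 × 3.00 × 10⁸ / 8
    = 1.37 × 10⁶ m/s

1.37 × 10⁶ m/s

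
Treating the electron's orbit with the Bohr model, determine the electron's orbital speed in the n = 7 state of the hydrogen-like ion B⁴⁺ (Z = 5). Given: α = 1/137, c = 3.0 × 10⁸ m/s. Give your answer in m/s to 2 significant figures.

1.6 × 10⁶ m/s

v_n = Zαc/n = 5 × 0.0073 × 3.0 × 10⁸ / 7
    = 1.6 × 10⁶ m/s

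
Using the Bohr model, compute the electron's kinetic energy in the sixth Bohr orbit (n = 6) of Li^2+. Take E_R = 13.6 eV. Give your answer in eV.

3.40 eV

For a Coulomb orbit the virial theorem gives K = −E_n.
E_n = −E_R·Z²/n², so K = E_R·Z²/n² = 13.6 × 3²/6² = 3.40 eV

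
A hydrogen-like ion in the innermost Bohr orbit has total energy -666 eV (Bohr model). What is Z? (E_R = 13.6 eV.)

E_n = −E_R Z²/n² ⇒ Z² = −E_n n²/E_R = 666 × 1² / 13.6 ≈ 48.97
Z = 7

7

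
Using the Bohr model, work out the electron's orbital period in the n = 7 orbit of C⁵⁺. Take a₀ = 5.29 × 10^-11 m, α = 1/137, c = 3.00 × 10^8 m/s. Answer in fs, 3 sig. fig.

r = n²a₀/Z = 7²·5.29 × 10^-11/6 = 4.32 × 10^-10 m
v = Zαc/n = 6·0.00730·3.00 × 10^8/7 = 1.88 × 10^6 m/s
T = 2πr/v = 1.45 × 10^-15 s = 1.45 fs

1.45 fs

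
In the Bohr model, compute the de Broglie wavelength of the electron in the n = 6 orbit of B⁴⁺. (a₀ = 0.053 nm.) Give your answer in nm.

0.40 nm

The Bohr quantisation condition is nλ = 2πr_n.
r_n = n²a₀/Z = 0.38 nm
λ = 2πr_n/n = 2π·0.38/6 = 0.40 nm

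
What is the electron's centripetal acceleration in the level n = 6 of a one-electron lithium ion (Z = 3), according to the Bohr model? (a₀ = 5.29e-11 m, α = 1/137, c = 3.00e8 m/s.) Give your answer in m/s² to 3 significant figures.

r = n²a₀/Z = 6.35e-10 m, v = Zαc/n = 1.09e6 m/s
a = v²/r = (1.09e6)² / 6.35e-10 = 1.89e21 m/s²

1.89e21 m/s²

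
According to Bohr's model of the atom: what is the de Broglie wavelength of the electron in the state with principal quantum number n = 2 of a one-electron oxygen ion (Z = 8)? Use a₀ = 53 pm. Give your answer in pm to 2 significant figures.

83 pm

The Bohr quantisation condition is nλ = 2πr_n.
r_n = n²a₀/Z = 26 pm
λ = 2πr_n/n = 2π·26/2 = 83 pm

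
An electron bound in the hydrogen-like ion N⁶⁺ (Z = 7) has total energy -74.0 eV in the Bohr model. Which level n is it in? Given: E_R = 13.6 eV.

E_n = −E_R Z²/n² ⇒ n² = E_R Z²/(−E_n) = 13.6 × 7² / 74.0 ≈ 9.01
n = 3

3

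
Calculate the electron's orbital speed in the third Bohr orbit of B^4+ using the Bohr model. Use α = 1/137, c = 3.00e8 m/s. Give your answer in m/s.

3.65e6 m/s

v_n = Zαc/n = 5 × 0.00730 × 3.00e8 / 3
    = 3.65e6 m/s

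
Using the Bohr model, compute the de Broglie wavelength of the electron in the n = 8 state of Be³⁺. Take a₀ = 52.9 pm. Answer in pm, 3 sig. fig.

The Bohr quantisation condition is nλ = 2πr_n.
r_n = n²a₀/Z = 846 pm
λ = 2πr_n/n = 2π·846/8 = 665 pm

665 pm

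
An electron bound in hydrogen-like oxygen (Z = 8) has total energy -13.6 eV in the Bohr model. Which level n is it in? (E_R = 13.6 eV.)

E_n = −E_R Z²/n² ⇒ n² = E_R Z²/(−E_n) = 13.6 × 8² / 13.6 ≈ 64.00
n = 8

8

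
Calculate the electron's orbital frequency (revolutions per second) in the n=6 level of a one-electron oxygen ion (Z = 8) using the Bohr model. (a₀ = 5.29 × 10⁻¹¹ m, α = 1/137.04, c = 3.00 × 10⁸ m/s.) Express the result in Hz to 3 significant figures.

1.95 × 10¹⁵ Hz

r = n²a₀/Z = 2.38 × 10⁻¹⁰ m, v = Zαc/n = 2.92 × 10⁶ m/s
f = v/(2πr) = 1.95 × 10¹⁵ Hz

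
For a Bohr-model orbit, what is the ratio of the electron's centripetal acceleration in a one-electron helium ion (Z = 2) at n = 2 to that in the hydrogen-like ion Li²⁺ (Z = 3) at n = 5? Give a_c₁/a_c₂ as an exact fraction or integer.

a_c ∝ Z^3 · n^-4
a_c₁/a_c₂ = (2/3)^3 · (2/5)^-4 = 625/54

625/54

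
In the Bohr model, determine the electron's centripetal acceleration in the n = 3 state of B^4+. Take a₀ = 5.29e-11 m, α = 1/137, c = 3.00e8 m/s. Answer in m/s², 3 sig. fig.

1.40e23 m/s²

r = n²a₀/Z = 9.52e-11 m, v = Zαc/n = 3.65e6 m/s
a = v²/r = (3.65e6)² / 9.52e-11 = 1.40e23 m/s²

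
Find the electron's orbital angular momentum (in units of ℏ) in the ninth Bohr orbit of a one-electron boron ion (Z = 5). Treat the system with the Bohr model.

L_n = nℏ, so L/ℏ = n = 9.

9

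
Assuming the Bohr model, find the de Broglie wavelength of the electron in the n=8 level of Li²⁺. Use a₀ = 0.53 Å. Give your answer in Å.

The Bohr quantisation condition is nλ = 2πr_n.
r_n = n²a₀/Z = 11 Å
λ = 2πr_n/n = 2π·11/8 = 8.9 Å

8.9 Å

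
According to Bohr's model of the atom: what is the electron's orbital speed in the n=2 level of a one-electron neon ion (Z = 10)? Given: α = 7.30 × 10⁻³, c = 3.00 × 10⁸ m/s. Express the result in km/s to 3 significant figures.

1.09 × 10⁴ km/s

v_n = Zαc/n = 10 × 0.00730 × 3.00 × 10⁸ / 2
    = 1.09 × 10⁴ km/s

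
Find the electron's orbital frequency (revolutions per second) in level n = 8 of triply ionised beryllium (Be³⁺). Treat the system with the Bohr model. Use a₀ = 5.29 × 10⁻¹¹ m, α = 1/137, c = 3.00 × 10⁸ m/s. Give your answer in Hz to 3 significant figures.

r = n²a₀/Z = 8.46 × 10⁻¹⁰ m, v = Zαc/n = 1.09 × 10⁶ m/s
f = v/(2πr) = 2.06 × 10¹⁴ Hz

2.06 × 10¹⁴ Hz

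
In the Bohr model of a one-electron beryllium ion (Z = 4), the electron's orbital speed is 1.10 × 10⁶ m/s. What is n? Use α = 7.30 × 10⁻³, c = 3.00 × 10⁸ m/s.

v_n = Zαc/n ⇒ n = Zαc/v = 4 × 0.00730 × 3.00 × 10⁸ / 1.10 × 10⁶ ≈ 7.96
n = 8

8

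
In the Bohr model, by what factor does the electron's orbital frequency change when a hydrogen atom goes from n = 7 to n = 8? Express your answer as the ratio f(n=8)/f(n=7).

343/512

f ∝ Z^2 · n^-3; with Z fixed, f ∝ n^-3.
f(n=8)/f(n=7) = (8/7)^-3 = 343/512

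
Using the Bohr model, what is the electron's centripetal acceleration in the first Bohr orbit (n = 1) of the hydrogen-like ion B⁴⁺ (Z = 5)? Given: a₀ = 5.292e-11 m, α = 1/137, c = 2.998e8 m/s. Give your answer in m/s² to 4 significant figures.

r = n²a₀/Z = 1.058e-11 m, v = Zαc/n = 1.094e7 m/s
a = v²/r = (1.094e7)² / 1.058e-11 = 1.131e25 m/s²

1.131e25 m/s²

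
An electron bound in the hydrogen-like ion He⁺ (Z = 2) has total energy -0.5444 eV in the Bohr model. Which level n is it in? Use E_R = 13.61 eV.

10

E_n = −E_R Z²/n² ⇒ n² = E_R Z²/(−E_n) = 13.61 × 2² / 0.5444 ≈ 100.00
n = 10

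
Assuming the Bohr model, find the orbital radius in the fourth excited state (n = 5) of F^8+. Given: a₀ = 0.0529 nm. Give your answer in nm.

r_n = n²a₀/Z = 5² × 0.0529 / 9
    = 25 × 0.0529 / 9 = 0.147 nm

0.147 nm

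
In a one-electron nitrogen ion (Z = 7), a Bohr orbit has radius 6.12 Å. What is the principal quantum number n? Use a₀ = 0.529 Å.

9

r_n = n²a₀/Z ⇒ n² = rZ/a₀ = 6.12 × 7 / 0.529 ≈ 80.98
n = 9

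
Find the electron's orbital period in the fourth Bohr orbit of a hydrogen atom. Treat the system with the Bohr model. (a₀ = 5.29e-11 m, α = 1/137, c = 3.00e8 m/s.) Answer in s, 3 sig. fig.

r = n²a₀/Z = 4²·5.29e-11/1 = 8.46e-10 m
v = Zαc/n = 1·0.00730·3.00e8/4 = 5.47e5 m/s
T = 2πr/v = 9.71e-15 s

9.71e-15 s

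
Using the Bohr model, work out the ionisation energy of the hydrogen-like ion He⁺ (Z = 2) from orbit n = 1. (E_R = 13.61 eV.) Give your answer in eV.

E_n = −E_R·Z²/n² = −13.61 × 2²/1² eV = -54.44 eV
Ionisation energy = −E_n = 54.44 eV

54.44 eV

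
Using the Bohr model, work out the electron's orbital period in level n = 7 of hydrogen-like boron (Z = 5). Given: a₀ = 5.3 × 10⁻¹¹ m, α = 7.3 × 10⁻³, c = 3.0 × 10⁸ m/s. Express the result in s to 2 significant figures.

r = n²a₀/Z = 7²·5.3 × 10⁻¹¹/5 = 5.2 × 10⁻¹⁰ m
v = Zαc/n = 5·0.0073·3.0 × 10⁸/7 = 1.6 × 10⁶ m/s
T = 2πr/v = 2.1 × 10⁻¹⁵ s

2.1 × 10⁻¹⁵ s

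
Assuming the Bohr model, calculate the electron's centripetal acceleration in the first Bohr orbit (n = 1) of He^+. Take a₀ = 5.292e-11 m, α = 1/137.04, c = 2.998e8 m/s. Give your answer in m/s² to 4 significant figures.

r = n²a₀/Z = 2.646e-11 m, v = Zαc/n = 4.375e6 m/s
a = v²/r = (4.375e6)² / 2.646e-11 = 7.235e23 m/s²

7.235e23 m/s²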